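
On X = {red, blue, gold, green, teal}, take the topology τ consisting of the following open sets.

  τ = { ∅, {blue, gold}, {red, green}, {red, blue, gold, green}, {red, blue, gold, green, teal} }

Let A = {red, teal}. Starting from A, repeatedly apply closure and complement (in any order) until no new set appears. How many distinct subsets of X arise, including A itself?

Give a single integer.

X∖A={blue, gold, green}, int(X∖A)={blue, gold}, hence cl(A)={red, green, teal}
Orbit (k=closure, c=complement):
  1. A     = {red, teal}
  2. kA    = {red, green, teal}
  3. cA    = {blue, gold, green}
  4. ckA   = {blue, gold}
  5. kcA   = {red, blue, gold, green, teal}
  6. kckA  = {blue, gold, teal}
  7. ckcA  = ∅
  8. ckckA = {red, green}
(closed under both — stop)

8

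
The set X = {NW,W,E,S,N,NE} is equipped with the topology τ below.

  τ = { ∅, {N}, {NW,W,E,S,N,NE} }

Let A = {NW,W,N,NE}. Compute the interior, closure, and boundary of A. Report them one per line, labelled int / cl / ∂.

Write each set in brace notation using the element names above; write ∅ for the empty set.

int(A) = {N}
cl(A)  = {NW,W,E,S,N,NE}
∂A     = {NW,W,E,S,NE}

interior: largest open inside A is {N} (from ∅, {N})
cl via duality: int({E,S}) = ∅, so X∖∅ = {NW,W,E,S,N,NE}
cl∖int = {NW,W,E,S,NE}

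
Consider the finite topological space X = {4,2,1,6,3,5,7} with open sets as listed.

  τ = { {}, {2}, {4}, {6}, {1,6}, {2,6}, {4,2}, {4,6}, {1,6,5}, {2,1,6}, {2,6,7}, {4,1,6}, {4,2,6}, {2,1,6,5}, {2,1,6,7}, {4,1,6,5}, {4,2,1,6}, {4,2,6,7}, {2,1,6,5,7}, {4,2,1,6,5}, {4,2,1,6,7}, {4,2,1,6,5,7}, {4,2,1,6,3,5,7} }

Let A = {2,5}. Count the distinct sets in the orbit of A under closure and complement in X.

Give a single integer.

8

closure: X∖int(X∖A) = X∖{4,1,6} = {2,3,5,7}
Let k=closure and c=complement:
  1. A     = {2,5}
  2. kA    = {2,3,5,7}
  3. cA    = {4,1,6,3,7}
  4. ckA   = {4,1,6}
  5. kcA   = {4,1,6,3,5,7}
  6. ckcA  = {2}
  7. kckcA = {2,3,7}
  8. ckckcA = {4,1,6,5}
— saturated at 8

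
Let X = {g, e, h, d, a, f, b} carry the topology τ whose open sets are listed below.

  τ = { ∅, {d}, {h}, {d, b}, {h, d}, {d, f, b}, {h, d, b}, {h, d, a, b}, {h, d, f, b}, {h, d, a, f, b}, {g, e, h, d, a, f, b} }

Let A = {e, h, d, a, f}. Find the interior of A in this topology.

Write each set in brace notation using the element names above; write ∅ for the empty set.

{h, d}

U open, U⊆A: ∅, {h}, {d}, {h, d}. int(A) = ⋃ = {h, d}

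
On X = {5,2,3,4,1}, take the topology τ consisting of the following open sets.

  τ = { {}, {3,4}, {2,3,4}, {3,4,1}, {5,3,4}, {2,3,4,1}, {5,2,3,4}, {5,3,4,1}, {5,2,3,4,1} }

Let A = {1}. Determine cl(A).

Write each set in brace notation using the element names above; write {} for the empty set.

{1}

closure: X∖int(X∖A) = X∖{5,2,3,4} = {1}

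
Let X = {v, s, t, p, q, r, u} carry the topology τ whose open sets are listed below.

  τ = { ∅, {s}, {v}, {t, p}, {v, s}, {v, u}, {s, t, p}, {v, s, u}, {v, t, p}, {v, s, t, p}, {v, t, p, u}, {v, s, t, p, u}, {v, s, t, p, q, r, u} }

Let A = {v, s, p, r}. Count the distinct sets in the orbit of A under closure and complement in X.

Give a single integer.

X∖A={t, q, u}, int(X∖A)=∅, hence cl(A)={v, s, t, p, q, r, u}
Orbit (k=closure, c=complement):
  1. A     = {v, s, p, r}
  2. kA    = {v, s, t, p, q, r, u}
  3. cA    = {t, q, u}
  4. ckA   = ∅
  5. kcA   = {t, p, q, r, u}
  6. ckcA  = {v, s}
  7. kckcA = {v, s, q, r, u}
  8. ckckcA = {t, p}
  9. kckckcA = {t, p, q, r}
  10. ckckckcA = {v, s, u}
(closed under both — stop)

10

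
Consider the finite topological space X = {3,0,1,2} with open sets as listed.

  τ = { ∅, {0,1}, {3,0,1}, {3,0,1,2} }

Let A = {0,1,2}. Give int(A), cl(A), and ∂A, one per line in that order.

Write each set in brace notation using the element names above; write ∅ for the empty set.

int(A) = {0,1}
cl(A)  = {3,0,1,2}
∂A     = {3,2}

opens ⊆ A: ∅, {0,1}; union → int = {0,1}
complement {3}; its interior ∅; cl(A) = X∖∅ = {3,0,1,2}
boundary = {3,0,1,2} ∖ {0,1} = {3,2}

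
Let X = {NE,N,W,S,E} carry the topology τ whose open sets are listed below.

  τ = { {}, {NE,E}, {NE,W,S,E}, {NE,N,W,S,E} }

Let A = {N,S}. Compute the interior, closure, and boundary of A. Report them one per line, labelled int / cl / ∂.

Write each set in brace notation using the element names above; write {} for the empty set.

U open, U⊆A: {}. int(A) = ⋃ = {}
X∖A={NE,W,E}, int(X∖A)={NE,E}, hence cl(A)={N,W,S}
∂A: remove int from cl → {N,W,S}

int(A) = {}
cl(A)  = {N,W,S}
∂A     = {N,W,S}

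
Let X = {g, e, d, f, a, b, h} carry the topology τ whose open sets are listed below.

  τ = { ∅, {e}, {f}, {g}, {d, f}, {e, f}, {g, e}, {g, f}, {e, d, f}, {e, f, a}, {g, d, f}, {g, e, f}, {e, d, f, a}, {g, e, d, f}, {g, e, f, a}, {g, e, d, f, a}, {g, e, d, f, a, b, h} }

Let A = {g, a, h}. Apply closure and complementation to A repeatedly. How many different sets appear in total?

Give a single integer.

8

cl via duality: int({e, d, f, b}) = {e, d, f}, so X∖{e, d, f} = {g, a, b, h}
Write k for closure, c for complement:
  1. A     = {g, a, h}
  2. kA    = {g, a, b, h}
  3. cA    = {e, d, f, b}
  4. ckA   = {e, d, f}
  5. kcA   = {e, d, f, a, b, h}
  6. ckcA  = {g}
  7. kckcA = {g, b, h}
  8. ckckcA = {e, d, f, a}
applying k or c yields no new set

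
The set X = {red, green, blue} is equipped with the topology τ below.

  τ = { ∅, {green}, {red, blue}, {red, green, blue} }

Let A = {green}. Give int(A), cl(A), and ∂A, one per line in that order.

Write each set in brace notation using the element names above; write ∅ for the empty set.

int(A) = {green}
cl(A)  = {green}
∂A     = ∅

interior: largest open inside A is {green} (from ∅, {green})
cl via duality: int({red, blue}) = {red, blue}, so X∖{red, blue} = {green}
cl∖int = ∅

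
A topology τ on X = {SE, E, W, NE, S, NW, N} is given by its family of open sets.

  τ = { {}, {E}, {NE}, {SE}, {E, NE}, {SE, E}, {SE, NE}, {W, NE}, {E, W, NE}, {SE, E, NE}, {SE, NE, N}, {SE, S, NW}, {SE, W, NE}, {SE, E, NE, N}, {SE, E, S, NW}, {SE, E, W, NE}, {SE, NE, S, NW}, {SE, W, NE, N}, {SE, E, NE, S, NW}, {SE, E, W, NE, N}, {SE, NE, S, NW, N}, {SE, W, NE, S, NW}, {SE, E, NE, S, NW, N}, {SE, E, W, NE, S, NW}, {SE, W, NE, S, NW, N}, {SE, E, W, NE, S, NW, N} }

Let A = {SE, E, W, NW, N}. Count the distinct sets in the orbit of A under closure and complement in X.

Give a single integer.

10

complement {NE, S}; its interior {NE}; cl(A) = X∖{NE} = {SE, E, W, S, NW, N}
With k = closure, c = complement:
  1. A     = {SE, E, W, NW, N}
  2. kA    = {SE, E, W, S, NW, N}
  3. cA    = {NE, S}
  4. ckA   = {NE}
  5. kcA   = {W, NE, S, NW, N}
  6. kckA  = {W, NE, N}
  7. ckcA  = {SE, E}
  8. ckckA = {SE, E, S, NW}
  9. kckcA = {SE, E, S, NW, N}
  10. ckckcA = {W, NE}
k, c of each give nothing new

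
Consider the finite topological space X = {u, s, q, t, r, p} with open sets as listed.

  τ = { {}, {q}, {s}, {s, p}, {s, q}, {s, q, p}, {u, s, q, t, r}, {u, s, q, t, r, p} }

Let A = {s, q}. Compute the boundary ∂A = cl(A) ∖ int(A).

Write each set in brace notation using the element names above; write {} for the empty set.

{u, t, r, p}

interior: largest open inside A is {s, q} (from {}, {q}, {s}, {s, q})
cl via duality: int({u, t, r, p}) = {}, so X∖{} = {u, s, q, t, r, p}
cl∖int = {u, t, r, p}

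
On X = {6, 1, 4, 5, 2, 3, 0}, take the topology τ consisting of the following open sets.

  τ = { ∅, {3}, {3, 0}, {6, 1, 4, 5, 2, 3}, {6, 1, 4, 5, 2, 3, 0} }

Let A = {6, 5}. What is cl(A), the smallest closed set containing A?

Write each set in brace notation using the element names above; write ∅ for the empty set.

closure: X∖int(X∖A) = X∖{3, 0} = {6, 1, 4, 5, 2}

{6, 1, 4, 5, 2}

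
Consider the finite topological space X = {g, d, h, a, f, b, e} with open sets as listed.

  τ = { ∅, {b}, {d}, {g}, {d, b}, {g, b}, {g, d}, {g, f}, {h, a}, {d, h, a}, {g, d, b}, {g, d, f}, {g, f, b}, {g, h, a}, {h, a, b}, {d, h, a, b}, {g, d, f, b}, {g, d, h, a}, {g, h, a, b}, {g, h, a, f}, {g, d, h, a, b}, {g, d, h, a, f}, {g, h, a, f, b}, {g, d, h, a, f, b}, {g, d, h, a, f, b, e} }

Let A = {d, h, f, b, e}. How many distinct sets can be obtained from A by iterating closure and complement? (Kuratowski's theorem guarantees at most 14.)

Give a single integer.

12

X∖A={g, a}, int(X∖A)={g}, hence cl(A)={d, h, a, f, b, e}
Orbit (k=closure, c=complement):
  1. A     = {d, h, f, b, e}
  2. kA    = {d, h, a, f, b, e}
  3. cA    = {g, a}
  4. ckA   = {g}
  5. kcA   = {g, h, a, f, e}
  6. kckA  = {g, f, e}
  7. ckcA  = {d, b}
  8. ckckA = {d, h, a, b}
  9. kckcA = {d, b, e}
  10. kckckA = {d, h, a, b, e}
  11. ckckcA = {g, h, a, f}
  12. ckckckA = {g, f}
(closed under both — stop)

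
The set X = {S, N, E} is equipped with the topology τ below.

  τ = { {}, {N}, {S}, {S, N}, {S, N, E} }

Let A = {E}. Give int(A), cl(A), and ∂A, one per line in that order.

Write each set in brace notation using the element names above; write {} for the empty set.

int(A) = {}
cl(A)  = {E}
∂A     = {E}

interior: largest open inside A is {} (from {})
cl via duality: int({S, N}) = {S, N}, so X∖{S, N} = {E}
cl∖int = {E}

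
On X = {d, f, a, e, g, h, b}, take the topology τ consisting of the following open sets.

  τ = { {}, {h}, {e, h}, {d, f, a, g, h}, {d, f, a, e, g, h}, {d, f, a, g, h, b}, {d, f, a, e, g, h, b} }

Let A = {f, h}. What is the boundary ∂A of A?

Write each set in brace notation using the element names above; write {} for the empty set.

{d, f, a, e, g, b}

interior: largest open inside A is {h} (from {}, {h})
cl via duality: int({d, a, e, g, b}) = {}, so X∖{} = {d, f, a, e, g, h, b}
cl∖int = {d, f, a, e, g, b}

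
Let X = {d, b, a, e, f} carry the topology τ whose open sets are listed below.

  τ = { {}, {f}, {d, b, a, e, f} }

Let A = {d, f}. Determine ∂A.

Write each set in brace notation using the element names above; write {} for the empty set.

open subsets of A: {}, {f}; so int(A) = {f}
closure: X∖int(X∖A) = X∖{} = {d, b, a, e, f}
∂A = {d, b, a, e, f} minus {f} = {d, b, a, e}

{d, b, a, e}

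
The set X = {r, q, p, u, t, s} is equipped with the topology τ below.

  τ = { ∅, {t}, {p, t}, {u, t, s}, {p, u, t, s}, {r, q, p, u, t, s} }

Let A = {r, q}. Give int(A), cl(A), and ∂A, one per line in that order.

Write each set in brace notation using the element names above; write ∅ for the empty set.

interior: largest open inside A is ∅ (from ∅)
cl via duality: int({p, u, t, s}) = {p, u, t, s}, so X∖{p, u, t, s} = {r, q}
cl∖int = {r, q}

int(A) = ∅
cl(A)  = {r, q}
∂A     = {r, q}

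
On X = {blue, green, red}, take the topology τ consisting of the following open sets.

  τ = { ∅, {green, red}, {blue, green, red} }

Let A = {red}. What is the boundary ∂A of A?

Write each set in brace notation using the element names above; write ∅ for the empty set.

{blue, green, red}

open subsets of A: ∅; so int(A) = ∅
closure: X∖int(X∖A) = X∖∅ = {blue, green, red}
∂A = {blue, green, red} minus ∅ = {blue, green, red}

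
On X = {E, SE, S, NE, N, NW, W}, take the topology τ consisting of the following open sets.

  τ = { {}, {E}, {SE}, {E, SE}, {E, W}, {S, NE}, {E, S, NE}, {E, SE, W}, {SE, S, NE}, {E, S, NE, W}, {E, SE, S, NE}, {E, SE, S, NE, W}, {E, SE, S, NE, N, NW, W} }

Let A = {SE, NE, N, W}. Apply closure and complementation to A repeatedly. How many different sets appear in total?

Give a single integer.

X∖A={E, S, NW}, int(X∖A)={E}, hence cl(A)={SE, S, NE, N, NW, W}
Orbit (k=closure, c=complement):
  1. A     = {SE, NE, N, W}
  2. kA    = {SE, S, NE, N, NW, W}
  3. cA    = {E, S, NW}
  4. ckA   = {E}
  5. kcA   = {E, S, NE, N, NW, W}
  6. kckA  = {E, N, NW, W}
  7. ckcA  = {SE}
  8. ckckA = {SE, S, NE}
  9. kckcA = {SE, N, NW}
  10. kckckA = {SE, S, NE, N, NW}
  11. ckckcA = {E, S, NE, W}
  12. ckckckA = {E, W}
(closed under both — stop)

12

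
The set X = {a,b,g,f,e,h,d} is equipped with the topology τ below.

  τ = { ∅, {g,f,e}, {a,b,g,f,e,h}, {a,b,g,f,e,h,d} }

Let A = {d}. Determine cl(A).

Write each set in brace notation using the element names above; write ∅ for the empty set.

X∖A={a,b,g,f,e,h}, int(X∖A)={a,b,g,f,e,h}, hence cl(A)={d}

{d}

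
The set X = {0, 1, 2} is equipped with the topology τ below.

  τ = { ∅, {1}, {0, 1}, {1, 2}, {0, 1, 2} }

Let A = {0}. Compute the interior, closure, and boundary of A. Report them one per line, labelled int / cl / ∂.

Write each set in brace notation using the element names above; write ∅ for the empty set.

int(A) = ∅
cl(A)  = {0}
∂A     = {0}

U open, U⊆A: ∅. int(A) = ⋃ = ∅
X∖A={1, 2}, int(X∖A)={1, 2}, hence cl(A)={0}
∂A: remove int from cl → {0}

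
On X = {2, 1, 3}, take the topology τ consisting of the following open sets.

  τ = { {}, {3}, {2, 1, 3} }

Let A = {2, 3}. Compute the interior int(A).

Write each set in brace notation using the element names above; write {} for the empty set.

{3}

interior: largest open inside A is {3} (from {}, {3})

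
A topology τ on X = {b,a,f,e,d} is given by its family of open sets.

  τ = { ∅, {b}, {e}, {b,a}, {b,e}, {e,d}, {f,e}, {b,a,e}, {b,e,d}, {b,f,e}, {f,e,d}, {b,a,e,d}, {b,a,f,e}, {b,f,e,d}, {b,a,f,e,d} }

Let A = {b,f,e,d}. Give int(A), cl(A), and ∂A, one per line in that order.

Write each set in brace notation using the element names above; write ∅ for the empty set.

int(A) = {b,f,e,d}
cl(A)  = {b,a,f,e,d}
∂A     = {a}

opens ⊆ A: ∅, {e}, {b}, {e,d}, {f,e}, {b,e}, {b,e,d}, {f,e,d}, {b,f,e}, {b,f,e,d}; union → int = {b,f,e,d}
complement {a}; its interior ∅; cl(A) = X∖∅ = {b,a,f,e,d}
boundary = {b,a,f,e,d} ∖ {b,f,e,d} = {a}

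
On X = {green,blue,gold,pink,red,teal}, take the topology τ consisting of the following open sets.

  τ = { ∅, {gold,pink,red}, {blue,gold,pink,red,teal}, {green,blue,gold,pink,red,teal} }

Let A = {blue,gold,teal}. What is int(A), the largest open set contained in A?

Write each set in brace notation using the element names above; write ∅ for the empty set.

∅

open subsets of A: ∅; so int(A) = ∅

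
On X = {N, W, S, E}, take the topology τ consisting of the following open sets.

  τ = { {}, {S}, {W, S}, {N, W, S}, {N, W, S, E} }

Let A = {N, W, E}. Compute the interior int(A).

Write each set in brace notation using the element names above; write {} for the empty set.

opens ⊆ A: {}; union → int = {}

{}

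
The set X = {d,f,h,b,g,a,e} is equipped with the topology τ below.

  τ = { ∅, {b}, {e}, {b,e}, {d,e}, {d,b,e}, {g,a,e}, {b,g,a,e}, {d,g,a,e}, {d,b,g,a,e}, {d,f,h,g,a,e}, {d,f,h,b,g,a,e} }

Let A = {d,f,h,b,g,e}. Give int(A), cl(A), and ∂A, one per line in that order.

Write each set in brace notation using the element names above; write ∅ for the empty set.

int(A) = {d,b,e}
cl(A)  = {d,f,h,b,g,a,e}
∂A     = {f,h,g,a}

open subsets of A: ∅, {e}, {b}, {d,e}, {b,e}, {d,b,e}; so int(A) = {d,b,e}
closure: X∖int(X∖A) = X∖∅ = {d,f,h,b,g,a,e}
∂A = {d,f,h,b,g,a,e} minus {d,b,e} = {f,h,g,a}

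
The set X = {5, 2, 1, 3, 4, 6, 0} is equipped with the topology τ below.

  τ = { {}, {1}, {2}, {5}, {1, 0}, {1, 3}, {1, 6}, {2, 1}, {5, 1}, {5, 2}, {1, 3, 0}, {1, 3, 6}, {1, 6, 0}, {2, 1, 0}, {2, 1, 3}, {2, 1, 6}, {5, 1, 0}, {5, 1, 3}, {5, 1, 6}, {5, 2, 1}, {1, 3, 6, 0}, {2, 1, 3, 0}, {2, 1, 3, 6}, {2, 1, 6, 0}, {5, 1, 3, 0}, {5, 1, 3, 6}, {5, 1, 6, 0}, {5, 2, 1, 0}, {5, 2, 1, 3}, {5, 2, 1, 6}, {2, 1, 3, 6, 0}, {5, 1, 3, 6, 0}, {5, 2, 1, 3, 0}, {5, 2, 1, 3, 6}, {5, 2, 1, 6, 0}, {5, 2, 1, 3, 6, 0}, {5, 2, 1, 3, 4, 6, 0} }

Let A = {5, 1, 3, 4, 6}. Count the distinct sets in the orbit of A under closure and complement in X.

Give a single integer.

closure: X∖int(X∖A) = X∖{2} = {5, 1, 3, 4, 6, 0}
Let k=closure and c=complement:
  1. A     = {5, 1, 3, 4, 6}
  2. kA    = {5, 1, 3, 4, 6, 0}
  3. cA    = {2, 0}
  4. ckA   = {2}
  5. kcA   = {2, 4, 0}
  6. kckA  = {2, 4}
  7. ckcA  = {5, 1, 3, 6}
  8. ckckA = {5, 1, 3, 6, 0}
— saturated at 8

8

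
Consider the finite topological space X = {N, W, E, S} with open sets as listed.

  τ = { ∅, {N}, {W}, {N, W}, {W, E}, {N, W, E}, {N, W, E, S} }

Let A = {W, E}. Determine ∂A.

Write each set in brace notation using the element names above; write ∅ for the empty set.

opens ⊆ A: ∅, {W}, {W, E}; union → int = {W, E}
complement {N, S}; its interior {N}; cl(A) = X∖{N} = {W, E, S}
boundary = {W, E, S} ∖ {W, E} = {S}

{S}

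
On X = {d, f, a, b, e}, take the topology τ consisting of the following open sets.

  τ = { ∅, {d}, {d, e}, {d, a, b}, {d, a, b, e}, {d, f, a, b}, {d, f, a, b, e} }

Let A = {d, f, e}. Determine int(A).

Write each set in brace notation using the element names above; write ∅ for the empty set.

{d, e}

open subsets of A: ∅, {d}, {d, e}; so int(A) = {d, e}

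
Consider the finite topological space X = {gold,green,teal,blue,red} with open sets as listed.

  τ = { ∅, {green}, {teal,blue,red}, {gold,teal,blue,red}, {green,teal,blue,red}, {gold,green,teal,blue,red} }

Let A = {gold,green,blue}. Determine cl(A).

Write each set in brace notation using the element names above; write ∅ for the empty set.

{gold,green,teal,blue,red}

cl via duality: int({teal,red}) = ∅, so X∖∅ = {gold,green,teal,blue,red}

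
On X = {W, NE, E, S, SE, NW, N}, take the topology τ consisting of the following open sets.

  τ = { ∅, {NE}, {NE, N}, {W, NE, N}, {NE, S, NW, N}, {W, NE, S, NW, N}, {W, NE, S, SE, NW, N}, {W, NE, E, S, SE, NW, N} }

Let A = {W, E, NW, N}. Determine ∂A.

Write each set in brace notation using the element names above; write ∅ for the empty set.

{W, E, S, SE, NW, N}

U open, U⊆A: ∅. int(A) = ⋃ = ∅
X∖A={NE, S, SE}, int(X∖A)={NE}, hence cl(A)={W, E, S, SE, NW, N}
∂A: remove int from cl → {W, E, S, SE, NW, N}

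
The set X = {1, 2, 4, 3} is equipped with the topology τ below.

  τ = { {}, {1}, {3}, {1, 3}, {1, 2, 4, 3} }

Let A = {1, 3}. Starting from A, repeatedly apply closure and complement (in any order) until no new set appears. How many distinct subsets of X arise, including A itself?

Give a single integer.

4

complement {2, 4}; its interior {}; cl(A) = X∖{} = {1, 2, 4, 3}
With k = closure, c = complement:
  1. A     = {1, 3}
  2. kA    = {1, 2, 4, 3}
  3. cA    = {2, 4}
  4. ckA   = {}
k, c of each give nothing new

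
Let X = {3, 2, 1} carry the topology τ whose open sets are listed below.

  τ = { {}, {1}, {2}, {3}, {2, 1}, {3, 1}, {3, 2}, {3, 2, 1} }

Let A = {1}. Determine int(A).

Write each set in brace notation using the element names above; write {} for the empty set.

{1}

U open, U⊆A: {}, {1}. int(A) = ⋃ = {1}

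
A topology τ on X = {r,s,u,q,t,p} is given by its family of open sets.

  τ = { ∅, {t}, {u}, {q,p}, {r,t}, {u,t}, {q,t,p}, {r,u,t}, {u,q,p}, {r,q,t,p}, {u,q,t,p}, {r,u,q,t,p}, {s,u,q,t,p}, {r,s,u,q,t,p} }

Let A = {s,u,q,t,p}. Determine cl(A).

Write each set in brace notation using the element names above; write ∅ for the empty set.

{r,s,u,q,t,p}

X∖A={r}, int(X∖A)=∅, hence cl(A)={r,s,u,q,t,p}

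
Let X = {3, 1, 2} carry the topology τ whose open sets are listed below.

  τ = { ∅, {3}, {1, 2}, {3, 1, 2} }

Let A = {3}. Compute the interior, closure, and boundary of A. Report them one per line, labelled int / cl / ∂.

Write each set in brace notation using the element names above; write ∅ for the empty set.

U open, U⊆A: ∅, {3}. int(A) = ⋃ = {3}
X∖A={1, 2}, int(X∖A)={1, 2}, hence cl(A)={3}
∂A: remove int from cl → ∅

int(A) = {3}
cl(A)  = {3}
∂A     = ∅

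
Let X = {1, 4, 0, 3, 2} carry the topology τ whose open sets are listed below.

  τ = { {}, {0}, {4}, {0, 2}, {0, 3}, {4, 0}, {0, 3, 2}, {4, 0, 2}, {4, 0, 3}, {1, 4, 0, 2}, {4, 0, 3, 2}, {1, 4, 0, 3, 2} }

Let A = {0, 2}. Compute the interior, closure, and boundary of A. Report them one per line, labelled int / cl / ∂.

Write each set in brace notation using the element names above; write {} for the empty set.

open subsets of A: {}, {0}, {0, 2}; so int(A) = {0, 2}
closure: X∖int(X∖A) = X∖{4} = {1, 0, 3, 2}
∂A = {1, 0, 3, 2} minus {0, 2} = {1, 3}

int(A) = {0, 2}
cl(A)  = {1, 0, 3, 2}
∂A     = {1, 3}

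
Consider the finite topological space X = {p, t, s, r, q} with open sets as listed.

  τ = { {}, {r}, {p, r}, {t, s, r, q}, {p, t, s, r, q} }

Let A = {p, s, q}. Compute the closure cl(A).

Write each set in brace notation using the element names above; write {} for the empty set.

{p, t, s, q}

X∖A={t, r}, int(X∖A)={r}, hence cl(A)={p, t, s, q}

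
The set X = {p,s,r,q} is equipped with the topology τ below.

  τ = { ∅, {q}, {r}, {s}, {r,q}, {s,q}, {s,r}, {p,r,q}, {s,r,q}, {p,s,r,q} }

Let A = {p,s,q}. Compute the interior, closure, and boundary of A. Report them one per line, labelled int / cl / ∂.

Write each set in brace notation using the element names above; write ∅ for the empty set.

int(A) = {s,q}
cl(A)  = {p,s,q}
∂A     = {p}

open subsets of A: ∅, {q}, {s}, {s,q}; so int(A) = {s,q}
closure: X∖int(X∖A) = X∖{r} = {p,s,q}
∂A = {p,s,q} minus {s,q} = {p}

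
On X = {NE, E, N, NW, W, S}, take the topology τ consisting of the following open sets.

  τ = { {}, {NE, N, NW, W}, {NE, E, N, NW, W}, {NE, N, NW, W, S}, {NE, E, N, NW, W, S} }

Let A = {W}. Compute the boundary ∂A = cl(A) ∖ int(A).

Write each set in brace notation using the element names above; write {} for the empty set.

open subsets of A: {}; so int(A) = {}
closure: X∖int(X∖A) = X∖{} = {NE, E, N, NW, W, S}
∂A = {NE, E, N, NW, W, S} minus {} = {NE, E, N, NW, W, S}

{NE, E, N, NW, W, S}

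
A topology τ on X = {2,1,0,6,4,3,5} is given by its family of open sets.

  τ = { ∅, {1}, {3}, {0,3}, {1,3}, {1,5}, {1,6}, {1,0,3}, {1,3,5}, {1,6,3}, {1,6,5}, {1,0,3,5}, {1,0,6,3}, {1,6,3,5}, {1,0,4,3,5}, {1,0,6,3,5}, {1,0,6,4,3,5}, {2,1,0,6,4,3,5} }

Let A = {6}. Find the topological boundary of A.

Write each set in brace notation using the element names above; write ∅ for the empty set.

U open, U⊆A: ∅. int(A) = ⋃ = ∅
X∖A={2,1,0,4,3,5}, int(X∖A)={1,0,4,3,5}, hence cl(A)={2,6}
∂A: remove int from cl → {2,6}

{2,6}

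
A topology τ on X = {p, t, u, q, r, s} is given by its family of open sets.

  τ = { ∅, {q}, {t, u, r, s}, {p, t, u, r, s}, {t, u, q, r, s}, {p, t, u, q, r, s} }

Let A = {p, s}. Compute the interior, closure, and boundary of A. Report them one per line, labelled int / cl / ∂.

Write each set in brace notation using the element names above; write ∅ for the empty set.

interior: largest open inside A is ∅ (from ∅)
cl via duality: int({t, u, q, r}) = {q}, so X∖{q} = {p, t, u, r, s}
cl∖int = {p, t, u, r, s}

int(A) = ∅
cl(A)  = {p, t, u, r, s}
∂A     = {p, t, u, r, s}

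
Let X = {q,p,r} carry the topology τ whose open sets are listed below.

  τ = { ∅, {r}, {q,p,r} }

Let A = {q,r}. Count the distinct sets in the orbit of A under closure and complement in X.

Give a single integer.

6

X∖A={p}, int(X∖A)=∅, hence cl(A)={q,p,r}
Orbit (k=closure, c=complement):
  1. A     = {q,r}
  2. kA    = {q,p,r}
  3. cA    = {p}
  4. ckA   = ∅
  5. kcA   = {q,p}
  6. ckcA  = {r}
(closed under both — stop)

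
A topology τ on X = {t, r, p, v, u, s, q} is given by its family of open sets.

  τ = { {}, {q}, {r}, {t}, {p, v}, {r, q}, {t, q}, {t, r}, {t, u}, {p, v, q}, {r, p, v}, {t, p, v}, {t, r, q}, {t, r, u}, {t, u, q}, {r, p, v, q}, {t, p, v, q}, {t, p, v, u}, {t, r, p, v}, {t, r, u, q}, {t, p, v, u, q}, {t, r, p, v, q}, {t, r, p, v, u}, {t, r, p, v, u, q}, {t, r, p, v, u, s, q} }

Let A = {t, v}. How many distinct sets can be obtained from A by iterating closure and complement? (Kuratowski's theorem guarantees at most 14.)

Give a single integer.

closure: X∖int(X∖A) = X∖{r, q} = {t, p, v, u, s}
Let k=closure and c=complement:
  1. A     = {t, v}
  2. kA    = {t, p, v, u, s}
  3. cA    = {r, p, u, s, q}
  4. ckA   = {r, q}
  5. kcA   = {r, p, v, u, s, q}
  6. kckA  = {r, s, q}
  7. ckcA  = {t}
  8. ckckA = {t, p, v, u}
  9. kckcA = {t, u, s}
  10. ckckcA = {r, p, v, q}
  11. kckckcA = {r, p, v, s, q}
  12. ckckckcA = {t, u}
— saturated at 12

12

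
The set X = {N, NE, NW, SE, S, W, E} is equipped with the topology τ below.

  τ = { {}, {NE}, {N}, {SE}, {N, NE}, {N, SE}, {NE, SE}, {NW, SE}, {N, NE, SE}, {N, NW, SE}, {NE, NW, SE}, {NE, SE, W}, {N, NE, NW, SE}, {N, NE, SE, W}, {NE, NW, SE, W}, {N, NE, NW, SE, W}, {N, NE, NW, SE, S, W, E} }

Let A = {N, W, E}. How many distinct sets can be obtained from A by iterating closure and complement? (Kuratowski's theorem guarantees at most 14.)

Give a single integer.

8

cl via duality: int({NE, NW, SE, S}) = {NE, NW, SE}, so X∖{NE, NW, SE} = {N, S, W, E}
Write k for closure, c for complement:
  1. A     = {N, W, E}
  2. kA    = {N, S, W, E}
  3. cA    = {NE, NW, SE, S}
  4. ckA   = {NE, NW, SE}
  5. kcA   = {NE, NW, SE, S, W, E}
  6. ckcA  = {N}
  7. kckcA = {N, S, E}
  8. ckckcA = {NE, NW, SE, W}
applying k or c yields no new set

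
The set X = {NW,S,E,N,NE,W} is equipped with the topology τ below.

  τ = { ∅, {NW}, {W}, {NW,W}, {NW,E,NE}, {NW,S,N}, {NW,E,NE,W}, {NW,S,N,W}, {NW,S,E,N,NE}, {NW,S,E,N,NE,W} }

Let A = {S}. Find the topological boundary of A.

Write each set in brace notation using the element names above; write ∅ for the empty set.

opens ⊆ A: ∅; union → int = ∅
complement {NW,E,N,NE,W}; its interior {NW,E,NE,W}; cl(A) = X∖{NW,E,NE,W} = {S,N}
boundary = {S,N} ∖ ∅ = {S,N}

{S,N}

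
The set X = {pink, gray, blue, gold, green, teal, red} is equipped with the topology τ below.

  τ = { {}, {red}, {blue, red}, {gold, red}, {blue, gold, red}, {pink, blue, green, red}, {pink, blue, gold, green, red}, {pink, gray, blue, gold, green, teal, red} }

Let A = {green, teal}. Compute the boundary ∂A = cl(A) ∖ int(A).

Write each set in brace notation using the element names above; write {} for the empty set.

open subsets of A: {}; so int(A) = {}
closure: X∖int(X∖A) = X∖{blue, gold, red} = {pink, gray, green, teal}
∂A = {pink, gray, green, teal} minus {} = {pink, gray, green, teal}

{pink, gray, green, teal}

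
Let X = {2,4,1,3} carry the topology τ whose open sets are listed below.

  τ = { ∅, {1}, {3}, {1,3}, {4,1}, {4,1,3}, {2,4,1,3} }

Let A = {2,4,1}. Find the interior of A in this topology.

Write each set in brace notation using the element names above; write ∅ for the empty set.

U open, U⊆A: ∅, {1}, {4,1}. int(A) = ⋃ = {4,1}

{4,1}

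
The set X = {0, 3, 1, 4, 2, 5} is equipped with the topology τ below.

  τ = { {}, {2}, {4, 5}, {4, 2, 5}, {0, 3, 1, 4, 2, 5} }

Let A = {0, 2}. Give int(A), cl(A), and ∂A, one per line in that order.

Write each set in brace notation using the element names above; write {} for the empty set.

open subsets of A: {}, {2}; so int(A) = {2}
closure: X∖int(X∖A) = X∖{4, 5} = {0, 3, 1, 2}
∂A = {0, 3, 1, 2} minus {2} = {0, 3, 1}

int(A) = {2}
cl(A)  = {0, 3, 1, 2}
∂A     = {0, 3, 1}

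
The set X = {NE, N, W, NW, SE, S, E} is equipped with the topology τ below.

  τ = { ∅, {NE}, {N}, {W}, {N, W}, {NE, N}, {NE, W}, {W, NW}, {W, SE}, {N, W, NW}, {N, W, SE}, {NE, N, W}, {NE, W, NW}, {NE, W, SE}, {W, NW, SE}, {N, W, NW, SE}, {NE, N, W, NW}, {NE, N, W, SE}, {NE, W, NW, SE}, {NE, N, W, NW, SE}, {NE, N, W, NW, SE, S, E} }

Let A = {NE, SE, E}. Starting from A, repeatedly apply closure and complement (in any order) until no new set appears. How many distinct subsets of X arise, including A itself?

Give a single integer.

complement {N, W, NW, S}; its interior {N, W, NW}; cl(A) = X∖{N, W, NW} = {NE, SE, S, E}
With k = closure, c = complement:
  1. A     = {NE, SE, E}
  2. kA    = {NE, SE, S, E}
  3. cA    = {N, W, NW, S}
  4. ckA   = {N, W, NW}
  5. kcA   = {N, W, NW, SE, S, E}
  6. ckcA  = {NE}
  7. kckcA = {NE, S, E}
  8. ckckcA = {N, W, NW, SE}
k, c of each give nothing new

8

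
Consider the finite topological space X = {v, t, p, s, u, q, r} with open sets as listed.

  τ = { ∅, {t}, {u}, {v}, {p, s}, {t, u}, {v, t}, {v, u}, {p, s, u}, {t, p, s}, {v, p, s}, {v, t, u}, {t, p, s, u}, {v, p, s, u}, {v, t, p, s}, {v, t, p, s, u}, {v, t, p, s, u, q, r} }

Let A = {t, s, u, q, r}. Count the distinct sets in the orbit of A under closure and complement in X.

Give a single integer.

10

complement {v, p}; its interior {v}; cl(A) = X∖{v} = {t, p, s, u, q, r}
With k = closure, c = complement:
  1. A     = {t, s, u, q, r}
  2. kA    = {t, p, s, u, q, r}
  3. cA    = {v, p}
  4. ckA   = {v}
  5. kcA   = {v, p, s, q, r}
  6. kckA  = {v, q, r}
  7. ckcA  = {t, u}
  8. ckckA = {t, p, s, u}
  9. kckcA = {t, u, q, r}
  10. ckckcA = {v, p, s}
k, c of each give nothing new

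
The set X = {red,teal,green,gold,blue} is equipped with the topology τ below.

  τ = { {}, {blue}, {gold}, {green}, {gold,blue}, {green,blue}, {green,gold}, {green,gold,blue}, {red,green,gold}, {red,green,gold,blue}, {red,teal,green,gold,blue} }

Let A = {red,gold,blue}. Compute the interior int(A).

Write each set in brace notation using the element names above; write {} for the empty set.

{gold,blue}

open subsets of A: {}, {gold}, {blue}, {gold,blue}; so int(A) = {gold,blue}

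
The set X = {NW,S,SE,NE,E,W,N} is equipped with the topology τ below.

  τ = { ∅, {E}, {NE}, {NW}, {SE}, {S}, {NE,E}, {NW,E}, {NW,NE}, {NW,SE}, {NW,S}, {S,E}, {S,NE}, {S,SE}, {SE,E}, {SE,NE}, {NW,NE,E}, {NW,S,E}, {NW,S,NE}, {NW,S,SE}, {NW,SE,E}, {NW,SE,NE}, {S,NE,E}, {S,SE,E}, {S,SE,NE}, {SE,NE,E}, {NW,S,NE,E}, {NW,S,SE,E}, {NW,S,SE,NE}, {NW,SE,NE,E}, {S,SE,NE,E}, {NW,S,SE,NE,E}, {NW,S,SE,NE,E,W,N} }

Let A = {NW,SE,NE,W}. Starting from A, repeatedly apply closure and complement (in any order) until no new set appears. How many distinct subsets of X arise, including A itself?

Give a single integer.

complement {S,E,N}; its interior {S,E}; cl(A) = X∖{S,E} = {NW,SE,NE,W,N}
With k = closure, c = complement:
  1. A     = {NW,SE,NE,W}
  2. kA    = {NW,SE,NE,W,N}
  3. cA    = {S,E,N}
  4. ckA   = {S,E}
  5. kcA   = {S,E,W,N}
  6. ckcA  = {NW,SE,NE}
k, c of each give nothing new

6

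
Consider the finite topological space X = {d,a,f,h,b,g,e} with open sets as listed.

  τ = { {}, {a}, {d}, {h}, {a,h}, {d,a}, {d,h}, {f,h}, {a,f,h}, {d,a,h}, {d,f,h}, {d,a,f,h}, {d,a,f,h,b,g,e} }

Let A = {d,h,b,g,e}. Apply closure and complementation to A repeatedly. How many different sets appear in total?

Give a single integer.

closure: X∖int(X∖A) = X∖{a} = {d,f,h,b,g,e}
Let k=closure and c=complement:
  1. A     = {d,h,b,g,e}
  2. kA    = {d,f,h,b,g,e}
  3. cA    = {a,f}
  4. ckA   = {a}
  5. kcA   = {a,f,b,g,e}
  6. kckA  = {a,b,g,e}
  7. ckcA  = {d,h}
  8. ckckA = {d,f,h}
— saturated at 8

8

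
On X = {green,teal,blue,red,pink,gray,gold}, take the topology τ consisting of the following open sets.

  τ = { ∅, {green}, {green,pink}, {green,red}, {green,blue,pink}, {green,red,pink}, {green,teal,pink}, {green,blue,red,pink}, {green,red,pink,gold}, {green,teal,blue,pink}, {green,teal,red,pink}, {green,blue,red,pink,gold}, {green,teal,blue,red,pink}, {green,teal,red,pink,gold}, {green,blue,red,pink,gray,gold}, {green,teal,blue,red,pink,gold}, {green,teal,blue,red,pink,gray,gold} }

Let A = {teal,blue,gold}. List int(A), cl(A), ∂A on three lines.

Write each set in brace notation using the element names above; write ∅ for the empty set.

opens ⊆ A: ∅; union → int = ∅
complement {green,red,pink,gray}; its interior {green,red,pink}; cl(A) = X∖{green,red,pink} = {teal,blue,gray,gold}
boundary = {teal,blue,gray,gold} ∖ ∅ = {teal,blue,gray,gold}

int(A) = ∅
cl(A)  = {teal,blue,gray,gold}
∂A     = {teal,blue,gray,gold}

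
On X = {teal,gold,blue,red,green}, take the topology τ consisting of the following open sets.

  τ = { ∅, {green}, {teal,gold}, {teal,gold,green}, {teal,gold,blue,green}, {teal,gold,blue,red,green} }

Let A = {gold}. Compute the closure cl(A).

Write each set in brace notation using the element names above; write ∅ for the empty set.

cl via duality: int({teal,blue,red,green}) = {green}, so X∖{green} = {teal,gold,blue,red}

{teal,gold,blue,red}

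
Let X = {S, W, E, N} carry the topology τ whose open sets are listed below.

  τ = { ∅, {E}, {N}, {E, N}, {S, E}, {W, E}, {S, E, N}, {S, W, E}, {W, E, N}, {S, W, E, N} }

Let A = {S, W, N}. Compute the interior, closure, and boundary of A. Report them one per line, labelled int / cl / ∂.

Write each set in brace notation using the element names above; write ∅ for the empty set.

U open, U⊆A: ∅, {N}. int(A) = ⋃ = {N}
X∖A={E}, int(X∖A)={E}, hence cl(A)={S, W, N}
∂A: remove int from cl → {S, W}

int(A) = {N}
cl(A)  = {S, W, N}
∂A     = {S, W}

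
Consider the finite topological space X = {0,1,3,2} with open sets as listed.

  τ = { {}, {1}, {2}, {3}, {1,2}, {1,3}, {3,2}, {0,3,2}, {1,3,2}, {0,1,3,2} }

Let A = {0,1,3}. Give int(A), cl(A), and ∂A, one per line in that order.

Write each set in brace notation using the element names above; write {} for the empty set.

int(A) = {1,3}
cl(A)  = {0,1,3}
∂A     = {0}

open subsets of A: {}, {3}, {1}, {1,3}; so int(A) = {1,3}
closure: X∖int(X∖A) = X∖{2} = {0,1,3}
∂A = {0,1,3} minus {1,3} = {0}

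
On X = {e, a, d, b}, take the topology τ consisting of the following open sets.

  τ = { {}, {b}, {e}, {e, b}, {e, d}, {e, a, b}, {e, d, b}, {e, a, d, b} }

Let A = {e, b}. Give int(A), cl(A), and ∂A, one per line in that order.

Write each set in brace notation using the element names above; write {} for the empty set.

int(A) = {e, b}
cl(A)  = {e, a, d, b}
∂A     = {a, d}

U open, U⊆A: {}, {e}, {b}, {e, b}. int(A) = ⋃ = {e, b}
X∖A={a, d}, int(X∖A)={}, hence cl(A)={e, a, d, b}
∂A: remove int from cl → {a, d}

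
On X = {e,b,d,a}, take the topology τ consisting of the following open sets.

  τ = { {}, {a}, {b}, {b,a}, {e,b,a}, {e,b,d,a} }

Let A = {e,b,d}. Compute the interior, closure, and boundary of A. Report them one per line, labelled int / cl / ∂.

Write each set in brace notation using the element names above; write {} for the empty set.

int(A) = {b}
cl(A)  = {e,b,d}
∂A     = {e,d}

interior: largest open inside A is {b} (from {}, {b})
cl via duality: int({a}) = {a}, so X∖{a} = {e,b,d}
cl∖int = {e,d}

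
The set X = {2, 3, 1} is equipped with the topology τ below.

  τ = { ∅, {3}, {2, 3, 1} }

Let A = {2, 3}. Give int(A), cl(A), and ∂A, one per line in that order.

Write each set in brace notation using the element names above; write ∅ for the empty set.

int(A) = {3}
cl(A)  = {2, 3, 1}
∂A     = {2, 1}

opens ⊆ A: ∅, {3}; union → int = {3}
complement {1}; its interior ∅; cl(A) = X∖∅ = {2, 3, 1}
boundary = {2, 3, 1} ∖ {3} = {2, 1}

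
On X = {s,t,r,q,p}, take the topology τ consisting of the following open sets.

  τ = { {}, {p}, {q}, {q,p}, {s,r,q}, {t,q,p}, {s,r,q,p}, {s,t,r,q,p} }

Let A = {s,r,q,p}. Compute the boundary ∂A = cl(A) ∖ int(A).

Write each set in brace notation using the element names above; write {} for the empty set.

interior: largest open inside A is {s,r,q,p} (from {}, {q}, {p}, {q,p}, {s,r,q}, {s,r,q,p})
cl via duality: int({t}) = {}, so X∖{} = {s,t,r,q,p}
cl∖int = {t}

{t}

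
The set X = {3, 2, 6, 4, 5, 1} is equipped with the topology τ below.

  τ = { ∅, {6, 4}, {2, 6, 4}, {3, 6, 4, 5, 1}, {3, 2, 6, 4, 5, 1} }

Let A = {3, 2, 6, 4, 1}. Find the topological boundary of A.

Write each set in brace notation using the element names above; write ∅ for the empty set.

U open, U⊆A: ∅, {6, 4}, {2, 6, 4}. int(A) = ⋃ = {2, 6, 4}
X∖A={5}, int(X∖A)=∅, hence cl(A)={3, 2, 6, 4, 5, 1}
∂A: remove int from cl → {3, 5, 1}

{3, 5, 1}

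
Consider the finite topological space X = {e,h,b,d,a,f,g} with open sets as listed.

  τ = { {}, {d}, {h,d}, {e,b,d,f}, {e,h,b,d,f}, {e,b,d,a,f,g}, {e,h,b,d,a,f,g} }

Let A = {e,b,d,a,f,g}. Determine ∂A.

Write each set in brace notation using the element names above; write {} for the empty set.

{h}

opens ⊆ A: {}, {d}, {e,b,d,f}, {e,b,d,a,f,g}; union → int = {e,b,d,a,f,g}
complement {h}; its interior {}; cl(A) = X∖{} = {e,h,b,d,a,f,g}
boundary = {e,h,b,d,a,f,g} ∖ {e,b,d,a,f,g} = {h}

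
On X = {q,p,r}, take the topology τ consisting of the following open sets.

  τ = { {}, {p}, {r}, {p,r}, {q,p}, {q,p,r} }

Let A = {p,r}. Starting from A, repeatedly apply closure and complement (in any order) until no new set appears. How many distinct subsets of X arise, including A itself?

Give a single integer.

4

cl via duality: int({q}) = {}, so X∖{} = {q,p,r}
Write k for closure, c for complement:
  1. A     = {p,r}
  2. kA    = {q,p,r}
  3. cA    = {q}
  4. ckA   = {}
applying k or c yields no new set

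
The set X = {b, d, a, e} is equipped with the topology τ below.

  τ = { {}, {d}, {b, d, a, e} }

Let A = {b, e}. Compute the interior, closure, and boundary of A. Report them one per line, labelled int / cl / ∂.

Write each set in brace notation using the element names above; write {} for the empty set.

U open, U⊆A: {}. int(A) = ⋃ = {}
X∖A={d, a}, int(X∖A)={d}, hence cl(A)={b, a, e}
∂A: remove int from cl → {b, a, e}

int(A) = {}
cl(A)  = {b, a, e}
∂A     = {b, a, e}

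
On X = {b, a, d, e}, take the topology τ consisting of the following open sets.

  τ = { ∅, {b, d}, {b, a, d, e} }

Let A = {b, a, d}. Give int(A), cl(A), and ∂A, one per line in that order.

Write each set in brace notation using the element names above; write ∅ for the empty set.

open subsets of A: ∅, {b, d}; so int(A) = {b, d}
closure: X∖int(X∖A) = X∖∅ = {b, a, d, e}
∂A = {b, a, d, e} minus {b, d} = {a, e}

int(A) = {b, d}
cl(A)  = {b, a, d, e}
∂A     = {a, e}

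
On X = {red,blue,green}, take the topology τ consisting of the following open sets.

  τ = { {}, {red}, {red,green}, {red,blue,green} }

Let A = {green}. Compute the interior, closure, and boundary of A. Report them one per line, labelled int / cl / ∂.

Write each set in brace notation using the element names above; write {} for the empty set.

opens ⊆ A: {}; union → int = {}
complement {red,blue}; its interior {red}; cl(A) = X∖{red} = {blue,green}
boundary = {blue,green} ∖ {} = {blue,green}

int(A) = {}
cl(A)  = {blue,green}
∂A     = {blue,green}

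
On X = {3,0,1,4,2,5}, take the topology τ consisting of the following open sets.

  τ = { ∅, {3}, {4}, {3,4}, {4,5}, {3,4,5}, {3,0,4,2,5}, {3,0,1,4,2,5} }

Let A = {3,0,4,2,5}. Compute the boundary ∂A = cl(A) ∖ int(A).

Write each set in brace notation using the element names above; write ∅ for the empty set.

{1}

U open, U⊆A: ∅, {4}, {3}, {3,4}, {4,5}, {3,4,5}, {3,0,4,2,5}. int(A) = ⋃ = {3,0,4,2,5}
X∖A={1}, int(X∖A)=∅, hence cl(A)={3,0,1,4,2,5}
∂A: remove int from cl → {1}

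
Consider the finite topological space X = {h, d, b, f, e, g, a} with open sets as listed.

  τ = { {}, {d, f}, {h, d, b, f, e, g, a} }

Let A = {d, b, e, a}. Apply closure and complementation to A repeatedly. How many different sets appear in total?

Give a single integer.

4

cl via duality: int({h, f, g}) = {}, so X∖{} = {h, d, b, f, e, g, a}
Write k for closure, c for complement:
  1. A     = {d, b, e, a}
  2. kA    = {h, d, b, f, e, g, a}
  3. cA    = {h, f, g}
  4. ckA   = {}
applying k or c yields no new set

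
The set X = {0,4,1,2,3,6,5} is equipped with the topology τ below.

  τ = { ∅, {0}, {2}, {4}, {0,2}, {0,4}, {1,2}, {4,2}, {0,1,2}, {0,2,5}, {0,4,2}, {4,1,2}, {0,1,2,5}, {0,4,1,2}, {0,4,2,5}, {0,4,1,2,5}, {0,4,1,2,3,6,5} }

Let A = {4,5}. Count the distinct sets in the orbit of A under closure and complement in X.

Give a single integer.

closure: X∖int(X∖A) = X∖{0,1,2} = {4,3,6,5}
Let k=closure and c=complement:
  1. A     = {4,5}
  2. kA    = {4,3,6,5}
  3. cA    = {0,1,2,3,6}
  4. ckA   = {0,1,2}
  5. kcA   = {0,1,2,3,6,5}
  6. ckcA  = {4}
  7. kckcA = {4,3,6}
  8. ckckcA = {0,1,2,5}
— saturated at 8

8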